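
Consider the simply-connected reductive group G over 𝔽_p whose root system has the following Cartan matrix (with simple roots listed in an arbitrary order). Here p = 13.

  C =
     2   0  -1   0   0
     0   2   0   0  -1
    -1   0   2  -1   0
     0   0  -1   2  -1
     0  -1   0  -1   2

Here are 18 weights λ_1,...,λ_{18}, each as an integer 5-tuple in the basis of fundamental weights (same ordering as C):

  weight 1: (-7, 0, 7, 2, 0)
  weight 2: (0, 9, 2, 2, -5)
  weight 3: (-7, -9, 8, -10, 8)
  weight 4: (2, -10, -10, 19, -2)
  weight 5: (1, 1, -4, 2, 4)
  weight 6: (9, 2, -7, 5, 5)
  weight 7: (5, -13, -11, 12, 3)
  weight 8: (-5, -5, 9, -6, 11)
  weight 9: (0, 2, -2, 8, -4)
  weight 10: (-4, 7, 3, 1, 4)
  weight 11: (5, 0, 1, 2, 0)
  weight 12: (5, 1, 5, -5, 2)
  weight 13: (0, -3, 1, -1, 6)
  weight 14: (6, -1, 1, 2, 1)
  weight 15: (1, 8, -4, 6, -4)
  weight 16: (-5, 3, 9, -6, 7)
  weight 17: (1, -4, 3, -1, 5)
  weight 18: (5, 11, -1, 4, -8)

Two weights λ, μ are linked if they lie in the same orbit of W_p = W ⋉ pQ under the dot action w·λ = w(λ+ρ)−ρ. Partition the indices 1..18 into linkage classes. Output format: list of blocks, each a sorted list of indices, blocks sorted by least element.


Dynkin diagram of C (from the 8 off-diagonal −1 entries): A_5.

W_13-reps of the 18 weights in Ā_13 (same 5-coord order as C):

    λ_1 → (6, 1, 2, 3, 1)
    λ_2 → (1, 6, 2, 1, 3)
    λ_3 → (0, 0, 1, 5, 3)
    λ_4 → (1, 6, 2, 1, 3)
    λ_5 → (1, 2, 2, 0, 5)
    λ_6 → (2, 3, 4, 0, 3)
    λ_7 → (0, 0, 1, 5, 3)
    λ_8 → (0, 0, 1, 5, 3)
    λ_9 → (0, 0, 1, 5, 3)
    λ_10 → (1, 2, 2, 0, 5)
    λ_11 → (6, 1, 2, 3, 1)
    λ_12 → (6, 1, 2, 3, 1)
    λ_13 → (1, 2, 2, 0, 5)
    λ_14 → (6, 1, 2, 3, 1)
    λ_15 → (1, 6, 2, 1, 3)
    λ_16 → (0, 0, 1, 5, 3)
    λ_17 → (2, 3, 4, 0, 3)
    λ_18 → (1, 2, 2, 0, 5)

The 18 indices split into 5 linkage classes (same alcove rep ⇔ same W_13-dot-orbit):

[[1, 11, 12, 14], [2, 4, 15], [3, 7, 8, 9, 16], [5, 10, 13, 18], [6, 17]]


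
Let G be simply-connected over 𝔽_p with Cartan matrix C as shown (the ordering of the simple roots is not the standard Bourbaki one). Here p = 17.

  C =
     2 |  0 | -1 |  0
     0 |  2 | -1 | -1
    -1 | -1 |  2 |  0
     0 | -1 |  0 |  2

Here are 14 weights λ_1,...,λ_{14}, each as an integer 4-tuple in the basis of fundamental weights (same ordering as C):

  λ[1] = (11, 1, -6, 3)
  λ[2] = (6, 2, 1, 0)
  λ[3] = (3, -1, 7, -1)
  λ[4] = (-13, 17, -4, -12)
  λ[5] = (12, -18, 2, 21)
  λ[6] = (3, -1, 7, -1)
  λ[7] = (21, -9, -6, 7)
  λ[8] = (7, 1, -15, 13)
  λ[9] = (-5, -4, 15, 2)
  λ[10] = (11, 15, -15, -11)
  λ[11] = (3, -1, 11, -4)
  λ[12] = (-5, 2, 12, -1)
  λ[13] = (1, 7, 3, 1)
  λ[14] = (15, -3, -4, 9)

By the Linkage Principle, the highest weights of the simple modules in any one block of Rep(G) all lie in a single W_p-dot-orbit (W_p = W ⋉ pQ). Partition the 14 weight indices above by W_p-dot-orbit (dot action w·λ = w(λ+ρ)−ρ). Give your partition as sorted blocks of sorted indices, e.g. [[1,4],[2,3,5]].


Cartan matrix: type A_4 (|W|=120); un-permuting the 4 rows.

Alcove-folded reps (p=17, 14 weights, presented ϖ-order):

    [1] (7, 3, 2, 1)
    [2] (7, 3, 2, 1)
    [3] (4, 0, 8, 0)
    [4] (2, 8, 4, 2)
    [5] (4, 3, 9, 0)
    [6] (4, 0, 8, 0)
    [7] (4, 0, 8, 0)
    [8] (2, 8, 4, 2)
    [9] (4, 3, 9, 0)
    [10] (2, 8, 4, 2)
    [11] (4, 3, 9, 0)
    [12] (4, 3, 9, 0)
    [13] (2, 8, 4, 2)
    [14] (7, 3, 2, 1)

Grouping the 14 weights by Ā_17-representative: 4 linkage classes.

[[1, 2, 14], [3, 6, 7], [4, 8, 10, 13], [5, 9, 11, 12]]


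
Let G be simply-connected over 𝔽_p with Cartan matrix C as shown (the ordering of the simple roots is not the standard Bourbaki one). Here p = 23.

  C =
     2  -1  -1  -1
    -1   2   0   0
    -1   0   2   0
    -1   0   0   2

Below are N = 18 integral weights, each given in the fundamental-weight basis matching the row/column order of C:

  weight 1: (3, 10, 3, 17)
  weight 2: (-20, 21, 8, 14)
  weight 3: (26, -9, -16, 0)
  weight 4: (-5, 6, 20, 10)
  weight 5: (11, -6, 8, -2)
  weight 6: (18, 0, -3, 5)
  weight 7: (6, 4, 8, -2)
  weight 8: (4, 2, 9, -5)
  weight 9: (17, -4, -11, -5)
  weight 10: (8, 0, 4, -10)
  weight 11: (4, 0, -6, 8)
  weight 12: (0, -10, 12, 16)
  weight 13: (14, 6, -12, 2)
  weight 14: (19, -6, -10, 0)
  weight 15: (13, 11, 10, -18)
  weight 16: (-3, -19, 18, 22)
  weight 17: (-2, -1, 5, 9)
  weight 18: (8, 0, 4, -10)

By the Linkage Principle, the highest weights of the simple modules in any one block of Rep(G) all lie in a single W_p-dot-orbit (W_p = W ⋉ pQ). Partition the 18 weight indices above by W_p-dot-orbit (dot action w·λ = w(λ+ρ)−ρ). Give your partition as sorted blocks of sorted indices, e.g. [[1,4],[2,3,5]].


Cartan matrix: type D_4 (|W|=192); un-permuting the 4 rows.

Each λ_j+ρ reduced to Ā_23; 4-tuples below use C's row order:

  λ_1+ρ ↦ (1, 3, 10, 4)
  λ_2+ρ ↦ (1, 3, 10, 4)
  λ_3+ρ ↦ (1, 3, 10, 4)
  λ_4+ρ ↦ (2, 5, 9, 1)
  λ_5+ρ ↦ (2, 5, 9, 1)
  λ_6+ρ ↦ (0, 2, 1, 3)
  λ_7+ρ ↦ (2, 5, 9, 1)
  λ_8+ρ ↦ (1, 3, 10, 4)
  λ_9+ρ ↦ (1, 3, 10, 4)
  λ_10+ρ ↦ (0, 1, 5, 9)
  λ_11+ρ ↦ (0, 1, 5, 9)
  λ_12+ρ ↦ (0, 1, 5, 9)
  λ_13+ρ ↦ (2, 5, 9, 1)
  λ_14+ρ ↦ (2, 5, 9, 1)
  λ_15+ρ ↦ (6, 2, 3, 3)
  λ_16+ρ ↦ (0, 2, 1, 3)
  λ_17+ρ ↦ (0, 1, 5, 9)
  λ_18+ρ ↦ (0, 1, 5, 9)

Grouping the 18 weights by Ā_23-representative: 5 linkage classes.

[[1, 2, 3, 8, 9], [4, 5, 7, 13, 14], [6, 16], [10, 11, 12, 17, 18], [15]]


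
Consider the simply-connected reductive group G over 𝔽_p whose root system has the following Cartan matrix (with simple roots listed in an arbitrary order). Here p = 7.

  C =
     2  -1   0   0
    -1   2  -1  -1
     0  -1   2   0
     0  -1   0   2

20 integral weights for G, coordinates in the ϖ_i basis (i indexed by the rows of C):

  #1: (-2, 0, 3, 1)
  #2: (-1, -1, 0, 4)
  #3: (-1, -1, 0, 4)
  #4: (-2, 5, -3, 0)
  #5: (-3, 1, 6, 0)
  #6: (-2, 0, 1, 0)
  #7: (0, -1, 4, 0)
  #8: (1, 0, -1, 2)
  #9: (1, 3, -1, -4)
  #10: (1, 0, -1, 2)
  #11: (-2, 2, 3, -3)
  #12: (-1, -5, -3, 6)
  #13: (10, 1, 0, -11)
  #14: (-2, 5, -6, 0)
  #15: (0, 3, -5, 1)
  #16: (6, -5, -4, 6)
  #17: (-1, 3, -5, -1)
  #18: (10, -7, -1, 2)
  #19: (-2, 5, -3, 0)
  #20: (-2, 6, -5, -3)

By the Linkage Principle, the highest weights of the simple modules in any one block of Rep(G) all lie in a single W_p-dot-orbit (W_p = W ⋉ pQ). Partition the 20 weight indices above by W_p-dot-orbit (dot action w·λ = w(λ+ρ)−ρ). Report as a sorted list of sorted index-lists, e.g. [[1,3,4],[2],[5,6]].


D_4 Cartan matrix, 4 simple roots permuted; ρ=(1,1,1,1).

Alcove-folded reps (p=7, 20 weights, presented ϖ-order):

    λ_1+ρ ↦ (1, 0, 4, 2)
    λ_2+ρ ↦ (0, 0, 1, 5)
    λ_3+ρ ↦ (0, 0, 1, 5)
    λ_4+ρ ↦ (1, 0, 2, 1)
    λ_5+ρ ↦ (1, 0, 4, 2)
    λ_6+ρ ↦ (1, 0, 2, 1)
    λ_7+ρ ↦ (1, 0, 5, 1)
    λ_8+ρ ↦ (2, 1, 0, 3)
    λ_9+ρ ↦ (2, 1, 0, 3)
    λ_10+ρ ↦ (2, 1, 0, 3)
    λ_11+ρ ↦ (1, 0, 4, 2)
    λ_12+ρ ↦ (2, 1, 0, 3)
    λ_13+ρ ↦ (2, 1, 0, 3)
    λ_14+ρ ↦ (1, 0, 5, 1)
    λ_15+ρ ↦ (1, 0, 4, 2)
    λ_16+ρ ↦ (0, 0, 4, 0)
    λ_17+ρ ↦ (0, 0, 4, 0)
    λ_18+ρ ↦ (1, 0, 2, 1)
    λ_19+ρ ↦ (1, 0, 2, 1)
    λ_20+ρ ↦ (1, 0, 4, 2)

These 20 weights hit 6 W_7-dot-orbits; sizes (5, 2, 4, 2, 5, 2):

[[1, 5, 11, 15, 20], [2, 3], [4, 6, 18, 19], [7, 14], [8, 9, 10, 12, 13], [16, 17]]


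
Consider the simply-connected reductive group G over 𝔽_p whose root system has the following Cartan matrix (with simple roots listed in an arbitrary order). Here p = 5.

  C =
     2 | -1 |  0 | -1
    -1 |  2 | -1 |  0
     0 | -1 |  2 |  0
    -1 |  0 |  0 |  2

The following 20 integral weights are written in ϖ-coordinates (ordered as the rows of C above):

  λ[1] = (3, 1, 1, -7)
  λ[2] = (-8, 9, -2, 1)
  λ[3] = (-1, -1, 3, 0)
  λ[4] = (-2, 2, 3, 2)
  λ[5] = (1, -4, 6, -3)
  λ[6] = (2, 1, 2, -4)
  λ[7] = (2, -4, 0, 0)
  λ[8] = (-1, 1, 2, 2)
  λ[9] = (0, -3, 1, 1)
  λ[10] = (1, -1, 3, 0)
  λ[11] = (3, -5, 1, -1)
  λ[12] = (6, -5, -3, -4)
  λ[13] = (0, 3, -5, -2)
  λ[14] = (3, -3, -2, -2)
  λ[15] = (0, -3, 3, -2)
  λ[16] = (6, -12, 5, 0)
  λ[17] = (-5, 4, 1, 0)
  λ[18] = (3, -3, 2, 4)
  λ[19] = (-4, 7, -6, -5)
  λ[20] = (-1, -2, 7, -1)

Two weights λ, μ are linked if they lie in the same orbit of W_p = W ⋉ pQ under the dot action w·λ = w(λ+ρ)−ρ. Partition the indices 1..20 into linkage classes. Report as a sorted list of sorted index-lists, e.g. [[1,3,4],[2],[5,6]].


Dynkin diagram of C (from the 6 off-diagonal −1 entries): A_4.

Ā_5 reps of the 20 weights (A_4, coords as presented):

  [1] (1, 1, 0, 1) · [2] (0, 2, 2, 0) · [3] (0, 0, 4, 1) · [4] (1, 1, 0, 1) · [5] (1, 0, 2, 1) · [6] (0, 2, 0, 0) · [7] (0, 1, 2, 1) · [8] (0, 2, 0, 0) · [9] (1, 1, 0, 1) · [10] (1, 0, 2, 1) · [11] (0, 2, 2, 0) · [12] (1, 0, 2, 1) · [13] (0, 0, 4, 1) · [14] (0, 1, 2, 1) · [15] (1, 0, 2, 1) · [16] (1, 1, 0, 1) · [17] (1, 1, 0, 1) · [18] (0, 2, 2, 0) · [19] (0, 2, 2, 0) · [20] (0, 2, 2, 0)

The 20 indices split into 6 linkage classes (same alcove rep ⇔ same W_5-dot-orbit):

[[1, 4, 9, 16, 17], [2, 11, 18, 19, 20], [3, 13], [5, 10, 12, 15], [6, 8], [7, 14]]


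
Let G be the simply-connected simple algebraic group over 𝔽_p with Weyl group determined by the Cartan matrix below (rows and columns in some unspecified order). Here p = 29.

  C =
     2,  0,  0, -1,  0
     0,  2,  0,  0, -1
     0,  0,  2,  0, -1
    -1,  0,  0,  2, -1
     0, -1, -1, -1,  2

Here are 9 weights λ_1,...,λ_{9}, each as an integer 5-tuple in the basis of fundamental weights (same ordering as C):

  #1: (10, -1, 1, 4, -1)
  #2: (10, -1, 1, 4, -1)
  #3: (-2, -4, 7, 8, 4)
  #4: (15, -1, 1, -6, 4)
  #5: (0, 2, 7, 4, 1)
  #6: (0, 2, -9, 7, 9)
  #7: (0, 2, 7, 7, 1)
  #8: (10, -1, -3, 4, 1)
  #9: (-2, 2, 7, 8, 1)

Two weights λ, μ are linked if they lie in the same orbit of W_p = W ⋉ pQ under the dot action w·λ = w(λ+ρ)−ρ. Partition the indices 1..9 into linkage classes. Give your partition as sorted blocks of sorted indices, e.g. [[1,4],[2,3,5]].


Dynkin diagram of C (from the 8 off-diagonal −1 entries): D_5.

W_29-reps of the 9 weights in Ā_29 (same 5-coord order as C):

  λ_1+ρ ↦ (11, 0, 2, 5, 0)
  λ_2+ρ ↦ (11, 0, 2, 5, 0)
  λ_3+ρ ↦ (1, 3, 8, 5, 2)
  λ_4+ρ ↦ (11, 0, 2, 5, 0)
  λ_5+ρ ↦ (1, 3, 8, 5, 2)
  λ_6+ρ ↦ (1, 3, 8, 5, 2)
  λ_7+ρ ↦ (1, 3, 8, 5, 2)
  λ_8+ρ ↦ (11, 0, 2, 5, 0)
  λ_9+ρ ↦ (1, 3, 8, 5, 2)

The 9 indices split into 2 linkage classes (same alcove rep ⇔ same W_29-dot-orbit):

[[1, 2, 4, 8], [3, 5, 6, 7, 9]]


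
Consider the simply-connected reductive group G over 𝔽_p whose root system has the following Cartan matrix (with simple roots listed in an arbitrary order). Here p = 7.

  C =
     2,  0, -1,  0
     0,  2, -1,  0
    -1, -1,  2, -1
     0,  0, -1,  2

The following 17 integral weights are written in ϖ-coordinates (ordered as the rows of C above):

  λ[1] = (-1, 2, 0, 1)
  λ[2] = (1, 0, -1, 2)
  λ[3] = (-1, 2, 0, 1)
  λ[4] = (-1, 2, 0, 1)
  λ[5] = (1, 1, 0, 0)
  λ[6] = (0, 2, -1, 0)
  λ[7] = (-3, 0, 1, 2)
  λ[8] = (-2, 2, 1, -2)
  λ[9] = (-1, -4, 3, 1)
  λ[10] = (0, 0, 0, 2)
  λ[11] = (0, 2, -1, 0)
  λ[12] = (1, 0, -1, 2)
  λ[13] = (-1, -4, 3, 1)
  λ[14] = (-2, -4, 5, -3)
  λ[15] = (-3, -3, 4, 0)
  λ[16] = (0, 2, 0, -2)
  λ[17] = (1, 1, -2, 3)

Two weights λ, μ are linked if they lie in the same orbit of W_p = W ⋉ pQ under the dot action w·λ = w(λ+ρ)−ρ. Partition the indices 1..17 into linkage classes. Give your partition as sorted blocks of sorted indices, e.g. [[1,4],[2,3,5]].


C ↔ D_4 under row/col permutation; |W(D_4)| = 192.

Each λ_j+ρ reduced to Ā_7; 4-tuples below use C's row order:

    [1] (0, 3, 1, 2)
    [2] (2, 1, 0, 3)
    [3] (0, 3, 1, 2)
    [4] (0, 3, 1, 2)
    [5] (2, 2, 1, 1)
    [6] (1, 3, 0, 1)
    [7] (2, 1, 0, 3)
    [8] (1, 3, 0, 1)
    [9] (0, 3, 1, 2)
    [10] (1, 1, 1, 3)
    [11] (1, 3, 0, 1)
    [12] (2, 1, 0, 3)
    [13] (0, 3, 1, 2)
    [14] (1, 3, 0, 2)
    [15] (2, 2, 1, 1)
    [16] (1, 3, 0, 1)
    [17] (1, 1, 1, 3)

6 distinct reps among the 17 weights ⇒ 6 W_7-linkage classes:

[[1, 3, 4, 9, 13], [2, 7, 12], [5, 15], [6, 8, 11, 16], [10, 17], [14]]


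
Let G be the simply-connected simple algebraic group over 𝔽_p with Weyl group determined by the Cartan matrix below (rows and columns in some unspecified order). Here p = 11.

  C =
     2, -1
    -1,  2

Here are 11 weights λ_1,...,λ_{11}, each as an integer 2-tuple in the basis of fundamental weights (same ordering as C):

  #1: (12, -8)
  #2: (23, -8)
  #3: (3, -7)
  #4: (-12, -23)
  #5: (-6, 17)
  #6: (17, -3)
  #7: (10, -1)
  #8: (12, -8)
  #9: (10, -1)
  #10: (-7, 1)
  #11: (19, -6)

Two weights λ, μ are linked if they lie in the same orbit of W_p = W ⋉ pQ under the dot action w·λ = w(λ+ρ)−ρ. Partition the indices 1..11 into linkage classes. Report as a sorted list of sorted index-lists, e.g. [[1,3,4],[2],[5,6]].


Dynkin diagram of C (from the 2 off-diagonal −1 entries): A_2.

Folding the 11 weights λ_j+ρ into Ā_11 (reps in the given 2-coord order):

  λ_1 → (4, 5);  λ_2 → (2, 4);  λ_3 → (2, 4);  λ_4 → (11, 0);  λ_5 → (2, 4);  λ_6 → (4, 5);  λ_7 → (11, 0);  λ_8 → (4, 5);  λ_9 → (11, 0);  λ_10 → (2, 4);  λ_11 → (2, 4)

Partition of {1..11} into 3 W_11-dot-orbits:

[[1, 6, 8], [2, 3, 5, 10, 11], [4, 7, 9]]


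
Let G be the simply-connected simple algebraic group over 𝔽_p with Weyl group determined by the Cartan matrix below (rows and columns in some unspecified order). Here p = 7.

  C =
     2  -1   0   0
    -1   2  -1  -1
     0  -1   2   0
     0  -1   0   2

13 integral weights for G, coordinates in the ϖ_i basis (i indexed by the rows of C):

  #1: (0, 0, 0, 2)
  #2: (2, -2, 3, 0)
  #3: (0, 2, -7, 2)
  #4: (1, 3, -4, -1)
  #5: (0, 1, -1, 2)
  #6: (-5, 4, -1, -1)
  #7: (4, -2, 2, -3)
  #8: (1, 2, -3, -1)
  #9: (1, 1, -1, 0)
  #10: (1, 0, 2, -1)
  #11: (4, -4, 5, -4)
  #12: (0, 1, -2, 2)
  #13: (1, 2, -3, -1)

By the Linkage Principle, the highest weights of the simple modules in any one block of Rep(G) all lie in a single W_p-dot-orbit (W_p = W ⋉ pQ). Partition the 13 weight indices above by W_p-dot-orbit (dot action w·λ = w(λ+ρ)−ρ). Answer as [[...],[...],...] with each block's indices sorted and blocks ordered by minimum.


C ↔ D_4 under row/col permutation; |W(D_4)| = 192.

W_7-reps of the 13 weights in Ā_7 (same 4-coord order as C):

  1: (1, 1, 1, 3)
  2: (2, 1, 3, 0)
  3: (2, 1, 3, 0)
  4: (2, 1, 3, 0)
  5: (1, 1, 0, 3)
  6: (4, 1, 0, 0)
  7: (2, 2, 0, 1)
  8: (2, 1, 2, 0)
  9: (2, 2, 0, 1)
  10: (2, 1, 3, 0)
  11: (1, 1, 0, 3)
  12: (1, 1, 1, 3)
  13: (2, 1, 2, 0)

The 13 indices split into 6 linkage classes (same alcove rep ⇔ same W_7-dot-orbit):

[[1, 12], [2, 3, 4, 10], [5, 11], [6], [7, 9], [8, 13]]


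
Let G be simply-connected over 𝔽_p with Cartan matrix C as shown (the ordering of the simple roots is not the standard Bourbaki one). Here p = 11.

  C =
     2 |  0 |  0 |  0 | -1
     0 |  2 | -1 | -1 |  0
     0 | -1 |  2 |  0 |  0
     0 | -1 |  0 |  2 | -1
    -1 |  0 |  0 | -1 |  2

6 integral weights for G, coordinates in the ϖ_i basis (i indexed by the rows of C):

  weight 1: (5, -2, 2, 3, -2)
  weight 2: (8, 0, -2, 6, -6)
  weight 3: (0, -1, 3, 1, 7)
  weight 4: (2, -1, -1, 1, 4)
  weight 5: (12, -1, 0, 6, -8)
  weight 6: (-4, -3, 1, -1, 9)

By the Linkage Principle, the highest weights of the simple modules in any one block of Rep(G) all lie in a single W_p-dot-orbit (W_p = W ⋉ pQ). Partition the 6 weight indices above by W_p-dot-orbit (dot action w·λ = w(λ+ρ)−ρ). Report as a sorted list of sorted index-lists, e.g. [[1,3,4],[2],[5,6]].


Dynkin diagram of C (from the 8 off-diagonal −1 entries): A_5.

W_11-reps of the 6 weights in Ā_11 (same 5-coord order as C):

    1: (5, 1, 2, 2, 1)
    2: (3, 0, 0, 2, 5)
    3: (3, 0, 0, 2, 5)
    4: (3, 0, 0, 2, 5)
    5: (3, 0, 0, 2, 5)
    6: (3, 0, 0, 2, 5)

Grouping the 6 weights by Ā_11-representative: 2 linkage classes.

[[1], [2, 3, 4, 5, 6]]


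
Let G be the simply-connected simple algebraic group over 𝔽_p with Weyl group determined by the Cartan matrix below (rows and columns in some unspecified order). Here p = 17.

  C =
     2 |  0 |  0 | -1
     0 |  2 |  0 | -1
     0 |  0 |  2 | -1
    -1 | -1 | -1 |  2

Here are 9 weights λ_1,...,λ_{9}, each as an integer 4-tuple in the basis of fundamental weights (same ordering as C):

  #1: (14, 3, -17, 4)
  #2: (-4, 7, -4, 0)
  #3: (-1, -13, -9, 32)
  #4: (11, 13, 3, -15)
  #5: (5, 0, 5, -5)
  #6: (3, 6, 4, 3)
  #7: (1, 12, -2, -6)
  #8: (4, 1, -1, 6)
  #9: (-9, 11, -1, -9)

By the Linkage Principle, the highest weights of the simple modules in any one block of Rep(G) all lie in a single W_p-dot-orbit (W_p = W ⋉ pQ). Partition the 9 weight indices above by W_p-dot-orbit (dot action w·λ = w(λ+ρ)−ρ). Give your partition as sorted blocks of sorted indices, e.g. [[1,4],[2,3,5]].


Dynkin diagram of C (from the 6 off-diagonal −1 entries): D_4.

Each λ_j+ρ reduced to Ā_17; 4-tuples below use C's row order:

  λ_1+ρ ↦ (1, 4, 2, 3)
  λ_2+ρ ↦ (2, 3, 2, 1)
  λ_3+ρ ↦ (4, 8, 4, 0)
  λ_4+ρ ↦ (2, 0, 10, 2)
  λ_5+ρ ↦ (2, 3, 2, 1)
  λ_6+ρ ↦ (1, 4, 2, 3)
  λ_7+ρ ↦ (1, 4, 2, 3)
  λ_8+ρ ↦ (5, 2, 0, 3)
  λ_9+ρ ↦ (4, 8, 4, 0)

5 distinct reps among the 9 weights ⇒ 5 W_17-linkage classes:

[[1, 6, 7], [2, 5], [3, 9], [4], [8]]


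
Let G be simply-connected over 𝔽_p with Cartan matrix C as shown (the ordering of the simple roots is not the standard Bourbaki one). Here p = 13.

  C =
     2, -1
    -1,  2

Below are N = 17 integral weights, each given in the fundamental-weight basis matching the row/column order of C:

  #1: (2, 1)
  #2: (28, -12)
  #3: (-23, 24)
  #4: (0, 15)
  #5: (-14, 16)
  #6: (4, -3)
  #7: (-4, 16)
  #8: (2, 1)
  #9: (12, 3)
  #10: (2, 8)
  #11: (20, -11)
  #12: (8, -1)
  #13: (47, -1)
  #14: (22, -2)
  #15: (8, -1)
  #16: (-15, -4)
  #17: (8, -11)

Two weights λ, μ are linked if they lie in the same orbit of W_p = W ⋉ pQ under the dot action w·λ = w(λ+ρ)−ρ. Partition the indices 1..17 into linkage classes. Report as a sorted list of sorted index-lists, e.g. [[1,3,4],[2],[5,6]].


Cartan matrix: type A_2 (|W|=6); un-permuting the 2 rows.

Folding the 17 weights λ_j+ρ into Ā_13 (reps in the given 2-coord order):

  1: (3, 2) · 2: (3, 2) · 3: (1, 9) · 4: (3, 9) · 5: (9, 0) · 6: (3, 2) · 7: (1, 9) · 8: (3, 2) · 9: (9, 0) · 10: (3, 9) · 11: (3, 2) · 12: (9, 0) · 13: (9, 0) · 14: (3, 9) · 15: (9, 0) · 16: (1, 9) · 17: (1, 9)

Grouping the 17 weights by Ā_13-representative: 4 linkage classes.

[[1, 2, 6, 8, 11], [3, 7, 16, 17], [4, 10, 14], [5, 9, 12, 13, 15]]


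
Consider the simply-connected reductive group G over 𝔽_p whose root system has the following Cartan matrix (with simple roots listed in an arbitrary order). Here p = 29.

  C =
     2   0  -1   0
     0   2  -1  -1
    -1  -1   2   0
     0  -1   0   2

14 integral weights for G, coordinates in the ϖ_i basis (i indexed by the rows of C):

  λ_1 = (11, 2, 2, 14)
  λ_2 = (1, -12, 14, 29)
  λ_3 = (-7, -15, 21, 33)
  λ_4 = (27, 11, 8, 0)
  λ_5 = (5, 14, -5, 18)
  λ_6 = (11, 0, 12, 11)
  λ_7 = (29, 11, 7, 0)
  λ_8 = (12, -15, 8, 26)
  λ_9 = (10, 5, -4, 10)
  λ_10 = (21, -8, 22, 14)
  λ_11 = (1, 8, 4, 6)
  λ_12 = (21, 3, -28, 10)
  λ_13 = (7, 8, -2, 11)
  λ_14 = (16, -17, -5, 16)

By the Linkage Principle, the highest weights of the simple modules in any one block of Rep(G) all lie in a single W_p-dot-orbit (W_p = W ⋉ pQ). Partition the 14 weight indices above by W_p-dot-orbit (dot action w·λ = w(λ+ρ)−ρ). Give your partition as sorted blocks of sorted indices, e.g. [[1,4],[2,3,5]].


C ↔ A_4 under row/col permutation; |W(A_4)| = 120.

Ā_29 reps of the 14 weights (A_4, coords as presented):

  [1] (8, 3, 3, 11)
  [2] (4, 10, 1, 12)
  [3] (2, 9, 5, 7)
  [4] (7, 8, 1, 12)
  [5] (4, 10, 1, 12)
  [6] (3, 1, 13, 3)
  [7] (7, 8, 1, 12)
  [8] (2, 9, 5, 7)
  [9] (8, 3, 3, 11)
  [10] (2, 9, 5, 7)
  [11] (2, 9, 5, 7)
  [12] (4, 10, 1, 12)
  [13] (7, 8, 1, 12)
  [14] (3, 1, 13, 3)

These 14 weights hit 5 W_29-dot-orbits; sizes (2, 3, 4, 3, 2):

[[1, 9], [2, 5, 12], [3, 8, 10, 11], [4, 7, 13], [6, 14]]


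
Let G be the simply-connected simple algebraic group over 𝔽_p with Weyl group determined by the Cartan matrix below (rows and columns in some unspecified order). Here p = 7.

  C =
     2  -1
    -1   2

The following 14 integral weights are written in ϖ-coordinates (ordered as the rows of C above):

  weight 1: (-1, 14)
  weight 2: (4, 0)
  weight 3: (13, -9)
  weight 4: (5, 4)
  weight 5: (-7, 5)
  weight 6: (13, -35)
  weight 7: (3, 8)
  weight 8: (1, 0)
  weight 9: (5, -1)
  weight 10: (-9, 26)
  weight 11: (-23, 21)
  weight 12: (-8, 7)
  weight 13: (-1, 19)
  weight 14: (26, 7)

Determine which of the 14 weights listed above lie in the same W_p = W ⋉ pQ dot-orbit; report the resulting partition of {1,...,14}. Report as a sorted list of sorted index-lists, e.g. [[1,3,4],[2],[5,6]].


Cartan matrix: type A_2 (|W|=6); un-permuting the 2 rows.

λ_j+ρ reflected into Ā_7 (⟨·,θ^∨⟩≤7); 2-tuples as given:

    λ_1 → (6, 0)
    λ_2 → (5, 1)
    λ_3 → (1, 0)
    λ_4 → (2, 1)
    λ_5 → (6, 0)
    λ_6 → (6, 0)
    λ_7 → (2, 1)
    λ_8 → (2, 1)
    λ_9 → (6, 0)
    λ_10 → (5, 1)
    λ_11 → (1, 0)
    λ_12 → (6, 0)
    λ_13 → (1, 0)
    λ_14 → (1, 0)

These 14 weights hit 4 W_7-dot-orbits; sizes (5, 2, 4, 3):

[[1, 5, 6, 9, 12], [2, 10], [3, 11, 13, 14], [4, 7, 8]]


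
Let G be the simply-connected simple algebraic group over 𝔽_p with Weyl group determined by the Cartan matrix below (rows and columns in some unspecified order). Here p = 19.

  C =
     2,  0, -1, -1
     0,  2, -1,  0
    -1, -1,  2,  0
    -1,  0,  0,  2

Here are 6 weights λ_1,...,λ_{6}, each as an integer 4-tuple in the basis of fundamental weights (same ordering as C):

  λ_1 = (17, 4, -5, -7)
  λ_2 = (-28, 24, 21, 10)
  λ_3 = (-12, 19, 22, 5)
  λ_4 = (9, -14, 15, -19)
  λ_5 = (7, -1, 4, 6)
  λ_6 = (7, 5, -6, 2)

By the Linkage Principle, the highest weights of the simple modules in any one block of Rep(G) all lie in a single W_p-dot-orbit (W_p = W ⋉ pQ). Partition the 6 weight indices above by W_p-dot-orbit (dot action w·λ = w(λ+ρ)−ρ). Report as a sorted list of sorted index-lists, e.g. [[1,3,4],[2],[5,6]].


Dynkin diagram of C (from the 6 off-diagonal −1 entries): A_4.

λ_j+ρ reflected into Ā_19 (⟨·,θ^∨⟩≤19); 4-tuples as given:

  λ_1 → (8, 1, 4, 6)
  λ_2 → (3, 1, 5, 3)
  λ_3 → (8, 1, 4, 6)
  λ_4 → (3, 1, 5, 3)
  λ_5 → (8, 1, 4, 6)
  λ_6 → (3, 1, 5, 3)

Grouping the 6 weights by Ā_19-representative: 2 linkage classes.

[[1, 3, 5], [2, 4, 6]]


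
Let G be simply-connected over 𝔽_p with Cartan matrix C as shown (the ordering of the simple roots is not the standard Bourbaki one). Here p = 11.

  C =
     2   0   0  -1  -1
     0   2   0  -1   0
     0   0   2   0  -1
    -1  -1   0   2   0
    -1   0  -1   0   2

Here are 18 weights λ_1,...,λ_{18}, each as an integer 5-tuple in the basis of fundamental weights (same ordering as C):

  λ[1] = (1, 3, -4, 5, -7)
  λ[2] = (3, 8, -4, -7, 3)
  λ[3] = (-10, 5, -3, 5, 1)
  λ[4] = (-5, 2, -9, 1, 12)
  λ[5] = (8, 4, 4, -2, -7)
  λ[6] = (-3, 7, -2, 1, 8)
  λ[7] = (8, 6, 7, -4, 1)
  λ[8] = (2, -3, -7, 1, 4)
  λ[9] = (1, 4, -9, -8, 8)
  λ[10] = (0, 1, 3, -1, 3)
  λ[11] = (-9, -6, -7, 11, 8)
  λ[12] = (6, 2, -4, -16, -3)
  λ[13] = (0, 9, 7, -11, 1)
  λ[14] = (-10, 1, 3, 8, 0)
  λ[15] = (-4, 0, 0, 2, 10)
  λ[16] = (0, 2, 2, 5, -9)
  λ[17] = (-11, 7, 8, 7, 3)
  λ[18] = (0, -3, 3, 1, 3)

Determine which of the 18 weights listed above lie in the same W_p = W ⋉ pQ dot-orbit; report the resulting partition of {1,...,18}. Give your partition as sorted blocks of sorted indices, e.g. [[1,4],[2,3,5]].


Type A_5, rank 5, |W|=720; reorder rows/cols to standard.

W_11-reps of the 18 weights in Ā_11 (same 5-coord order as C):

  λ_1+ρ ↦ (2, 2, 1, 1, 4);  λ_2+ρ ↦ (1, 3, 2, 4, 1);  λ_3+ρ ↦ (2, 2, 5, 0, 1);  λ_4+ρ ↦ (2, 2, 5, 0, 1);  λ_5+ρ ↦ (2, 2, 1, 1, 4);  λ_6+ρ ↦ (2, 2, 5, 0, 1);  λ_7+ρ ↦ (1, 3, 2, 4, 1);  λ_8+ρ ↦ (2, 2, 5, 0, 1);  λ_9+ρ ↦ (1, 2, 4, 0, 4);  λ_10+ρ ↦ (1, 2, 4, 0, 4);  λ_11+ρ ↦ (2, 2, 1, 1, 4);  λ_12+ρ ↦ (2, 2, 1, 1, 4);  λ_13+ρ ↦ (2, 0, 1, 1, 7);  λ_14+ρ ↦ (1, 2, 4, 0, 4);  λ_15+ρ ↦ (2, 0, 1, 1, 7);  λ_16+ρ ↦ (2, 2, 1, 1, 4);  λ_17+ρ ↦ (2, 2, 5, 0, 1);  λ_18+ρ ↦ (1, 2, 4, 0, 4)

Partition of {1..18} into 5 W_11-dot-orbits:

[[1, 5, 11, 12, 16], [2, 7], [3, 4, 6, 8, 17], [9, 10, 14, 18], [13, 15]]


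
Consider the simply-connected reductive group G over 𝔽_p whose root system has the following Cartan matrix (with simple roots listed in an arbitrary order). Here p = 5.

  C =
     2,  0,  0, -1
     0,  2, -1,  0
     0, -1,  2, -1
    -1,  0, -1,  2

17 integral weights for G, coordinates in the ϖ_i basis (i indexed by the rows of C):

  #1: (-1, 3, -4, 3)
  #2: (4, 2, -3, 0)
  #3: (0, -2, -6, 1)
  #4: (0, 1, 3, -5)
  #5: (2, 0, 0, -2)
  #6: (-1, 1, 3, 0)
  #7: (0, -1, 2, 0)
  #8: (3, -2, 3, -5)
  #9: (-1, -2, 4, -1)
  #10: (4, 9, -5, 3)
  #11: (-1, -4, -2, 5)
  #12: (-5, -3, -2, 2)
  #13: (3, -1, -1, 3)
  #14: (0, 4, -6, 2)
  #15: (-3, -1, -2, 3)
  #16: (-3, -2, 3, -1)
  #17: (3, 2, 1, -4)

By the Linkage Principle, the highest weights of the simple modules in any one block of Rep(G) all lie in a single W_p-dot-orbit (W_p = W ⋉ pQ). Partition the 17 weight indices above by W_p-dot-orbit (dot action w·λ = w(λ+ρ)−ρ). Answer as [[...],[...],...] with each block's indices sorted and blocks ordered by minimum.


A_4 Cartan matrix, 4 simple roots permuted; ρ=(1,1,1,1).

Alcove-folded reps (p=5, 17 weights, presented ϖ-order):

  1: (0, 1, 3, 1) · 2: (2, 1, 0, 1) · 3: (0, 1, 1, 2) · 4: (2, 1, 0, 1) · 5: (2, 1, 0, 1) · 6: (1, 0, 3, 1) · 7: (1, 0, 3, 1) · 8: (0, 0, 1, 3) · 9: (0, 1, 4, 0) · 10: (0, 1, 4, 0) · 11: (1, 0, 3, 1) · 12: (0, 1, 1, 2) · 13: (1, 0, 3, 1) · 14: (1, 0, 3, 1) · 15: (2, 1, 0, 1) · 16: (0, 1, 1, 2) · 17: (0, 1, 1, 2)

Linkage partition of the 17 weights (6 classes, p=5):

[[1], [2, 4, 5, 15], [3, 12, 16, 17], [6, 7, 11, 13, 14], [8], [9, 10]]


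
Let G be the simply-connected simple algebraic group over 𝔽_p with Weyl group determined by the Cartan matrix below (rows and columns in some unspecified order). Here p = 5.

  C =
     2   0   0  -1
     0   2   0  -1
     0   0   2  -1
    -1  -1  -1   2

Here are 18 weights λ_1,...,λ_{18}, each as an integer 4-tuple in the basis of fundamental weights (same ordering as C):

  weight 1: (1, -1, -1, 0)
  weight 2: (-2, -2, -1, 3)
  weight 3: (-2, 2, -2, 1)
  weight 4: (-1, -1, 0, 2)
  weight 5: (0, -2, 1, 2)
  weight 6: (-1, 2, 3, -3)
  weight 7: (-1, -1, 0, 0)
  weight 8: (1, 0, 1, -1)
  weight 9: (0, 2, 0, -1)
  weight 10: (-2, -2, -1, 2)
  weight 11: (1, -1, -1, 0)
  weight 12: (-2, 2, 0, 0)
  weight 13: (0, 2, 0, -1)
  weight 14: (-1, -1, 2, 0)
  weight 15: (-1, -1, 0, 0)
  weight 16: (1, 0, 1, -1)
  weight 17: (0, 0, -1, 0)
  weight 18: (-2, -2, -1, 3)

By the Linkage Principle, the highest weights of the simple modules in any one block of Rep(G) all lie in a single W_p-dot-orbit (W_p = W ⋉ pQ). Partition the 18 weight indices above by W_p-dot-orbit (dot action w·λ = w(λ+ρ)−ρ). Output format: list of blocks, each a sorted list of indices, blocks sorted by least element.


Type D_4, rank 4, |W|=192; reorder rows/cols to standard.

Folding the 18 weights λ_j+ρ into Ā_5 (reps in the given 4-coord order):

  λ_1+ρ ↦ (2, 0, 0, 1);  λ_2+ρ ↦ (1, 1, 0, 1);  λ_3+ρ ↦ (1, 3, 1, 0);  λ_4+ρ ↦ (0, 0, 1, 1);  λ_5+ρ ↦ (0, 0, 1, 1);  λ_6+ρ ↦ (2, 1, 2, 0);  λ_7+ρ ↦ (0, 0, 1, 1);  λ_8+ρ ↦ (2, 1, 2, 0);  λ_9+ρ ↦ (1, 3, 1, 0);  λ_10+ρ ↦ (1, 1, 0, 1);  λ_11+ρ ↦ (2, 0, 0, 1);  λ_12+ρ ↦ (1, 3, 1, 0);  λ_13+ρ ↦ (1, 3, 1, 0);  λ_14+ρ ↦ (0, 0, 3, 1);  λ_15+ρ ↦ (0, 0, 1, 1);  λ_16+ρ ↦ (2, 1, 2, 0);  λ_17+ρ ↦ (1, 1, 0, 1);  λ_18+ρ ↦ (1, 1, 0, 1)

Linkage partition of the 18 weights (6 classes, p=5):

[[1, 11], [2, 10, 17, 18], [3, 9, 12, 13], [4, 5, 7, 15], [6, 8, 16], [14]]


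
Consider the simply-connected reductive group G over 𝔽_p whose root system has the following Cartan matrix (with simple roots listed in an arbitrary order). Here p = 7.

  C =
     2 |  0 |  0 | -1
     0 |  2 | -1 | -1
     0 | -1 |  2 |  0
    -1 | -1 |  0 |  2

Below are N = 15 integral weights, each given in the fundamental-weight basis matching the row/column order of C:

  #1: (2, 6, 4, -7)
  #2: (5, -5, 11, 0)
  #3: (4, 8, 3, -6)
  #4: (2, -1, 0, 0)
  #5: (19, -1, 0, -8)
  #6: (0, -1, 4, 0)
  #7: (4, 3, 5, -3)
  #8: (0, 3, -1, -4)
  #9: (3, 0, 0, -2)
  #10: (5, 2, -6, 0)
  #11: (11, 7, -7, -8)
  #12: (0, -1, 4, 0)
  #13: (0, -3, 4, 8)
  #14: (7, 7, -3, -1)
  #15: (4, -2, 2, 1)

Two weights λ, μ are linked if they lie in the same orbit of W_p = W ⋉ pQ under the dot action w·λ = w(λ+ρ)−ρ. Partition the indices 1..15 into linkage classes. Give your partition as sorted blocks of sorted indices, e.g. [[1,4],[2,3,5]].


A_4 Cartan matrix, 4 simple roots permuted; ρ=(1,1,1,1).

λ_j+ρ reflected into Ā_7 (⟨·,θ^∨⟩≤7); 4-tuples as given:

  λ_1 → (2, 1, 0, 1) · λ_2 → (3, 0, 1, 1) · λ_3 → (3, 1, 0, 1) · λ_4 → (3, 0, 1, 1) · λ_5 → (6, 0, 1, 0) · λ_6 → (1, 0, 5, 1) · λ_7 → (2, 1, 0, 1) · λ_8 → (2, 1, 0, 1) · λ_9 → (3, 0, 1, 1) · λ_10 → (2, 1, 0, 1) · λ_11 → (1, 0, 5, 1) · λ_12 → (1, 0, 5, 1) · λ_13 → (3, 1, 0, 1) · λ_14 → (1, 1, 5, 0) · λ_15 → (3, 1, 0, 1)

Partition of {1..15} into 6 W_7-dot-orbits:

[[1, 7, 8, 10], [2, 4, 9], [3, 13, 15], [5], [6, 11, 12], [14]]


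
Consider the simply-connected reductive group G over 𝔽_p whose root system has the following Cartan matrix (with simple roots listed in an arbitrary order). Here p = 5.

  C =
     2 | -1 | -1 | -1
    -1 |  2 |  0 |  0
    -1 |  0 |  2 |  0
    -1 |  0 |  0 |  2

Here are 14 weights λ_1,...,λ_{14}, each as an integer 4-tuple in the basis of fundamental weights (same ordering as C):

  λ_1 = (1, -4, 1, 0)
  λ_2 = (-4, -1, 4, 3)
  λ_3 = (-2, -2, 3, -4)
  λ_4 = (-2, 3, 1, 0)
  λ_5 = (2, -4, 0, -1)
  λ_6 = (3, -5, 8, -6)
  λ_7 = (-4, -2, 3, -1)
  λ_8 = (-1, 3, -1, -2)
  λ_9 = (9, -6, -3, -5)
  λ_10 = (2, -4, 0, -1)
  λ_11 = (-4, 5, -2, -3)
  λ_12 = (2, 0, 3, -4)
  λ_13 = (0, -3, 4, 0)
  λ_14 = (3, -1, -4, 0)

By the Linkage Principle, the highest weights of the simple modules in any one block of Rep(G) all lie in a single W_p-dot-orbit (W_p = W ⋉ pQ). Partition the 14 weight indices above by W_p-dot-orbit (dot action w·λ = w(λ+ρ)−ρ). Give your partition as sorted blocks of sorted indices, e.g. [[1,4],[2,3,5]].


D_4 Cartan matrix, 4 simple roots permuted; ρ=(1,1,1,1).

Ā_5 reps of the 14 weights (D_4, coords as presented):

  [1] (1, 2, 1, 0);  [2] (1, 2, 1, 0);  [3] (1, 2, 1, 0);  [4] (0, 3, 1, 0);  [5] (0, 3, 1, 0);  [6] (0, 0, 3, 1);  [7] (0, 0, 3, 1);  [8] (0, 3, 1, 0);  [9] (0, 0, 3, 1);  [10] (0, 3, 1, 0);  [11] (1, 2, 1, 0);  [12] (1, 2, 1, 0);  [13] (0, 0, 3, 1);  [14] (0, 0, 3, 1)

Linkage partition of the 14 weights (3 classes, p=5):

[[1, 2, 3, 11, 12], [4, 5, 8, 10], [6, 7, 9, 13, 14]]


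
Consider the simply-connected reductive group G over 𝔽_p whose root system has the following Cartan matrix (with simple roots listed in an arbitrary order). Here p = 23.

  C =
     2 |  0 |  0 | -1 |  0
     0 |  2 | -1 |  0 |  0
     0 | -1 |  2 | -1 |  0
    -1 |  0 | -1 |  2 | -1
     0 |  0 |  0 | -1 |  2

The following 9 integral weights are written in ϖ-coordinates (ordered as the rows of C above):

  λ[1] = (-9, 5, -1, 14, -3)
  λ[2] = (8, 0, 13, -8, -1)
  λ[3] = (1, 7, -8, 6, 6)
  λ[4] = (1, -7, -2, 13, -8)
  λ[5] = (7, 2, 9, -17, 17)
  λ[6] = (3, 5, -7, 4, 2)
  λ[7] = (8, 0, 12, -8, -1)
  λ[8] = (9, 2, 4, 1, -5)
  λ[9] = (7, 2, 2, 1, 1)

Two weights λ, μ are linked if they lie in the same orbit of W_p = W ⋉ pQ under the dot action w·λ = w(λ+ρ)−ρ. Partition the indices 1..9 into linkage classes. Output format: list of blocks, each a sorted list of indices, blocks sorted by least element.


Dynkin diagram of C (from the 8 off-diagonal −1 entries): D_5.

Ā_23 reps of the 9 weights (D_5, coords as presented):

    λ_1+ρ ↦ (8, 3, 3, 2, 2)
    λ_2+ρ ↦ (2, 1, 6, 0, 7)
    λ_3+ρ ↦ (2, 1, 6, 0, 7)
    λ_4+ρ ↦ (2, 1, 6, 0, 7)
    λ_5+ρ ↦ (8, 3, 3, 2, 2)
    λ_6+ρ ↦ (3, 0, 5, 1, 2)
    λ_7+ρ ↦ (2, 1, 6, 0, 7)
    λ_8+ρ ↦ (8, 3, 3, 2, 2)
    λ_9+ρ ↦ (8, 3, 3, 2, 2)

Linkage partition of the 9 weights (3 classes, p=23):

[[1, 5, 8, 9], [2, 3, 4, 7], [6]]


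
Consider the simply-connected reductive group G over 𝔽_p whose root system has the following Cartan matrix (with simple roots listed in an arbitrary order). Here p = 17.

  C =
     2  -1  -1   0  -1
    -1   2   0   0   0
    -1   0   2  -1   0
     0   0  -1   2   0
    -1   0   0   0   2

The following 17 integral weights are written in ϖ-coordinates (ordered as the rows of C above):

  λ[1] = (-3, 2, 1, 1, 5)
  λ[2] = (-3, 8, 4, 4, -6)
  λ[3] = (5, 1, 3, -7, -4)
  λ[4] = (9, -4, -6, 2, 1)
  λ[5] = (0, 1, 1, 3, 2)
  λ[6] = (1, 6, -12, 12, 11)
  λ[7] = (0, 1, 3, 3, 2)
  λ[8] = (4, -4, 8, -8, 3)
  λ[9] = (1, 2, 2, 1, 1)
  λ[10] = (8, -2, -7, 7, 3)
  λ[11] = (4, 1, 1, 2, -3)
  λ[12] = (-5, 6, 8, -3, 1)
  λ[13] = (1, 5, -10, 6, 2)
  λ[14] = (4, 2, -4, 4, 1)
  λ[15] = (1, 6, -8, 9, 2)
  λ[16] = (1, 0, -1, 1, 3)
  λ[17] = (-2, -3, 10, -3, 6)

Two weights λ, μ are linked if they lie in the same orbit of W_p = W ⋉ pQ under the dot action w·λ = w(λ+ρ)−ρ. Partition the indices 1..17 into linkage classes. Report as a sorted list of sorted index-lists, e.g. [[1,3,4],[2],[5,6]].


C ↔ D_5 under row/col permutation; |W(D_5)| = 1920.

Folding the 17 weights λ_j+ρ into Ā_17 (reps in the given 5-coord order):

  [1] (2, 1, 0, 2, 4)
  [2] (3, 2, 2, 3, 2)
  [3] (1, 2, 2, 4, 3)
  [4] (2, 3, 3, 2, 2)
  [5] (1, 2, 2, 4, 3)
  [6] (1, 2, 2, 4, 3)
  [7] (1, 2, 2, 4, 3)
  [8] (1, 2, 2, 4, 3)
  [9] (2, 3, 3, 2, 2)
  [10] (2, 1, 0, 2, 4)
  [11] (3, 2, 2, 3, 2)
  [12] (2, 3, 3, 2, 2)
  [13] (2, 1, 0, 2, 4)
  [14] (2, 3, 3, 2, 2)
  [15] (3, 2, 2, 3, 2)
  [16] (2, 1, 0, 2, 4)
  [17] (2, 1, 0, 2, 4)

Partition of {1..17} into 4 W_17-dot-orbits:

[[1, 10, 13, 16, 17], [2, 11, 15], [3, 5, 6, 7, 8], [4, 9, 12, 14]]


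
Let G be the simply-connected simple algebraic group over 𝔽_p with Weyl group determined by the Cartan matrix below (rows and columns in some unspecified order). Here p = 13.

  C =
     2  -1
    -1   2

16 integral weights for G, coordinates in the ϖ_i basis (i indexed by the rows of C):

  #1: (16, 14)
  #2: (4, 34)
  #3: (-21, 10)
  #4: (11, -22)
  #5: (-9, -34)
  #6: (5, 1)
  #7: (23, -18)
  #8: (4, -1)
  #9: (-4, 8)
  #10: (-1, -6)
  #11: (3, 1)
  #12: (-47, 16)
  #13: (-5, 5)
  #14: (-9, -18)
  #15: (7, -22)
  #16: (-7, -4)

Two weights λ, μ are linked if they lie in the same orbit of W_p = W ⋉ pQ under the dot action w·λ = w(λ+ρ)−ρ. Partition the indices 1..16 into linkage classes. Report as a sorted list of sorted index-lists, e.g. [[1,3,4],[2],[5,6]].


C ↔ A_2 under row/col permutation; |W(A_2)| = 6.

W_13-reps of the 16 weights in Ā_13 (same 2-coord order as C):

  λ_1 → (4, 2) · λ_2 → (1, 4) · λ_3 → (4, 2) · λ_4 → (1, 4) · λ_5 → (6, 2) · λ_6 → (6, 2) · λ_7 → (4, 2) · λ_8 → (5, 0) · λ_9 → (3, 6) · λ_10 → (5, 0) · λ_11 → (4, 2) · λ_12 → (3, 6) · λ_13 → (4, 2) · λ_14 → (1, 4) · λ_15 → (5, 0) · λ_16 → (3, 6)

These 16 weights hit 5 W_13-dot-orbits; sizes (5, 3, 2, 3, 3):

[[1, 3, 7, 11, 13], [2, 4, 14], [5, 6], [8, 10, 15], [9, 12, 16]]


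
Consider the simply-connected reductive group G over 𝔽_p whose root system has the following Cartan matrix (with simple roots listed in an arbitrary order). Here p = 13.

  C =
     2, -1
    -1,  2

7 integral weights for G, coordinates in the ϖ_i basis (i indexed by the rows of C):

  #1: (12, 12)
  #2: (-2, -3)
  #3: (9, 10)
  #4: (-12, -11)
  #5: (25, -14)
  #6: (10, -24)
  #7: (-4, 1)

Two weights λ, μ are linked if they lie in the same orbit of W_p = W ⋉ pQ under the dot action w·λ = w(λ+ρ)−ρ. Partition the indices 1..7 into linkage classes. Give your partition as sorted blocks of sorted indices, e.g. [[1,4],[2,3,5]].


Root system A_2: the 2×2 matrix C matches after relabeling.

Folding the 7 weights λ_j+ρ into Ā_13 (reps in the given 2-coord order):

    [1] (0, 0)
    [2] (2, 1)
    [3] (2, 3)
    [4] (2, 3)
    [5] (0, 0)
    [6] (2, 1)
    [7] (2, 1)

The 7 indices split into 3 linkage classes (same alcove rep ⇔ same W_13-dot-orbit):

[[1, 5], [2, 6, 7], [3, 4]]


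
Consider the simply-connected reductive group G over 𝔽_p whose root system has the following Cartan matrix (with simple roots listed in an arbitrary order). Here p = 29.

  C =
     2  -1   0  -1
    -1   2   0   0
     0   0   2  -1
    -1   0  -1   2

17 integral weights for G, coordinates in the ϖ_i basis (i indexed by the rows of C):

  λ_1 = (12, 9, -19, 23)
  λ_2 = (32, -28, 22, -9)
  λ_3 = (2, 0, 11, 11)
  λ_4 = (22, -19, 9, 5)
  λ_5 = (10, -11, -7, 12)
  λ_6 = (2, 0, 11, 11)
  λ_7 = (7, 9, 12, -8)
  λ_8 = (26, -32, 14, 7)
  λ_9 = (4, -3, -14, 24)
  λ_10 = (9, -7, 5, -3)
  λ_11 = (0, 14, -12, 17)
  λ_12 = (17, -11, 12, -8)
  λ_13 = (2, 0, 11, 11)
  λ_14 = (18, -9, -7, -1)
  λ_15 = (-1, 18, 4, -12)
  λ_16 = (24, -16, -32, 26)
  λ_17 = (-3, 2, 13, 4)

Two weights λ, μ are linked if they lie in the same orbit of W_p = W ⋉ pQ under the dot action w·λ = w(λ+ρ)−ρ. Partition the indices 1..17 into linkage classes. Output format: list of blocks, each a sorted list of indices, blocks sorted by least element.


Cartan matrix: type A_4 (|W|=120); un-permuting the 4 rows.

Ā_29 reps of the 17 weights (A_4, coords as presented):

    [1] (5, 8, 0, 6)
    [2] (2, 6, 4, 2)
    [3] (3, 1, 12, 12)
    [4] (5, 8, 0, 6)
    [5] (1, 10, 6, 7)
    [6] (3, 1, 12, 12)
    [7] (1, 10, 6, 7)
    [8] (2, 6, 4, 2)
    [9] (3, 1, 12, 12)
    [10] (2, 6, 4, 2)
    [11] (1, 10, 6, 7)
    [12] (1, 10, 6, 7)
    [13] (3, 1, 12, 12)
    [14] (5, 8, 0, 6)
    [15] (5, 8, 0, 6)
    [16] (2, 6, 4, 2)
    [17] (2, 1, 14, 3)

The 17 indices split into 5 linkage classes (same alcove rep ⇔ same W_29-dot-orbit):

[[1, 4, 14, 15], [2, 8, 10, 16], [3, 6, 9, 13], [5, 7, 11, 12], [17]]


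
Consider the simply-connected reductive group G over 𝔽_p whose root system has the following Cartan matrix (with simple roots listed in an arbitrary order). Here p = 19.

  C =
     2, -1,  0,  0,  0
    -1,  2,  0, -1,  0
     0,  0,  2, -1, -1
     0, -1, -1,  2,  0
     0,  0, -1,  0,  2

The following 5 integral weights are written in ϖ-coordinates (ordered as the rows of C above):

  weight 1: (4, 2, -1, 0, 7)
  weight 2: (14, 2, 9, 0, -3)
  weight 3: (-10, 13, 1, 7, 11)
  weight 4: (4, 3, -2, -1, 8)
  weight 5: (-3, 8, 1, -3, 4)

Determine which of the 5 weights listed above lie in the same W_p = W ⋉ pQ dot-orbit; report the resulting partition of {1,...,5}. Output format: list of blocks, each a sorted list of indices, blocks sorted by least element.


Root system A_5: the 5×5 matrix C matches after relabeling.

λ_j+ρ reflected into Ā_19 (⟨·,θ^∨⟩≤19); 5-tuples as given:

    λ_1 → (5, 3, 0, 1, 8)
    λ_2 → (5, 3, 0, 1, 8)
    λ_3 → (5, 3, 3, 2, 2)
    λ_4 → (5, 3, 0, 1, 8)
    λ_5 → (2, 5, 0, 2, 5)

Grouping the 5 weights by Ā_19-representative: 3 linkage classes.

[[1, 2, 4], [3], [5]]


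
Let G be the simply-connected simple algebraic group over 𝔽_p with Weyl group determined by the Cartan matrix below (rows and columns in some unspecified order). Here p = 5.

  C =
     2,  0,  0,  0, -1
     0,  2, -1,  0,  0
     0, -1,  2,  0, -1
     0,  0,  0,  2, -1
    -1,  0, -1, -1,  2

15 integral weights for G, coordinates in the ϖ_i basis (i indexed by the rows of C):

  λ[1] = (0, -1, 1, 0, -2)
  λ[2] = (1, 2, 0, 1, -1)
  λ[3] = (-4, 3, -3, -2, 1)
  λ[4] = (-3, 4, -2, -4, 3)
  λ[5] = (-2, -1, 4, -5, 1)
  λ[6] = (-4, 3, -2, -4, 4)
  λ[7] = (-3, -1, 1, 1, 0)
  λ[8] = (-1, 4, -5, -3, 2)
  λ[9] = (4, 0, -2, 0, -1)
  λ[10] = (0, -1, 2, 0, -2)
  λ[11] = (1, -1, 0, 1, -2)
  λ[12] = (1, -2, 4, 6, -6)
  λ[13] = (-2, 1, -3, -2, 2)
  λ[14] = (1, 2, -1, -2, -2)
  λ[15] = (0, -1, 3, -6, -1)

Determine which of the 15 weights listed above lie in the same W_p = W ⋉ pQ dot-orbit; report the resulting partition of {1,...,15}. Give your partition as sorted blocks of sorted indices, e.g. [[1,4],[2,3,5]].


Root system D_5: the 5×5 matrix C matches after relabeling.

Folding the 15 weights λ_j+ρ into Ā_5 (reps in the given 5-coord order):

  1: (0, 0, 1, 0, 1);  2: (1, 0, 0, 1, 1);  3: (1, 0, 0, 1, 1);  4: (1, 1, 1, 0, 0);  5: (1, 1, 1, 0, 0);  6: (0, 0, 1, 0, 1);  7: (1, 0, 0, 1, 1);  8: (2, 1, 0, 0, 1);  9: (4, 1, 0, 0, 0);  10: (0, 0, 1, 0, 1);  11: (1, 0, 0, 1, 1);  12: (1, 1, 1, 0, 0);  13: (0, 0, 1, 0, 1);  14: (1, 1, 1, 0, 0);  15: (4, 1, 0, 0, 0)

Grouping the 15 weights by Ā_5-representative: 5 linkage classes.

[[1, 6, 10, 13], [2, 3, 7, 11], [4, 5, 12, 14], [8], [9, 15]]
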